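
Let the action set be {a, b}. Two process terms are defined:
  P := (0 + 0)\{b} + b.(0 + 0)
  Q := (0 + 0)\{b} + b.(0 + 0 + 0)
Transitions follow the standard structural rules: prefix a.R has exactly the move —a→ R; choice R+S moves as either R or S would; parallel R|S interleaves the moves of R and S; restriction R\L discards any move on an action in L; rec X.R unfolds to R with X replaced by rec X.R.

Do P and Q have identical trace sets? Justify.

Reachable graph of P (2 states):
  s0 = (0 + 0)\{b} + b.(0 + 0) ⊢ --b--▸ s1
  s1 = 0 + 0 ⊢ ·
Reachable graph of Q (2 states):
  t0 = (0 + 0)\{b} + b.(0 + 0 + 0) ⊢ --b--▸ t1
  t1 = 0 + 0 + 0 ⊢ ·
Partition-refinement fixed point:
  B0 = {s0, t0}
  B1 = {s1, t1}
s0 ∈ B0, t0 ∈ B0 → same block
Bisimilar ⇒ trace-equivalent.

traces(P) = traces(Q)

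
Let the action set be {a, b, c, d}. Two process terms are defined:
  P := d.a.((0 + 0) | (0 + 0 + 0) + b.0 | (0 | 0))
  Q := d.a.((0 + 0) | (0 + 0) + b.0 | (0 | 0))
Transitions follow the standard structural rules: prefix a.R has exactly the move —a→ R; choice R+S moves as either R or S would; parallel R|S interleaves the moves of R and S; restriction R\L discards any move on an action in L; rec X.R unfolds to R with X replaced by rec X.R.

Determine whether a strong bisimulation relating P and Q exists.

Reachable graph of P (4 states):
  s0 = d.a.((0 + 0) | (0 + 0 + 0) + b.0 | (0 | 0)) | --d--▸ s1
  s1 = a.((0 + 0) | (0 + 0 + 0) + b.0 | (0 | 0)) | --a--▸ s2
  s2 = (0 + 0) | (0 + 0 + 0) + b.0 | (0 | 0) | --b--▸ s3
  s3 = 0 | (0 | 0) | stopped
Reachable graph of Q (4 states):
  t0 = d.a.((0 + 0) | (0 + 0) + b.0 | (0 | 0)) | --d--▸ t1
  t1 = a.((0 + 0) | (0 + 0) + b.0 | (0 | 0)) | --a--▸ t2
  t2 = (0 + 0) | (0 + 0) + b.0 | (0 | 0) | --b--▸ t3
  t3 = 0 | (0 | 0) | stopped
Partition-refinement fixed point:
  B0 = {s0, t0}
  B1 = {s1, t1}
  B2 = {s2, t2}
  B3 = {s3, t3}
s0 ∈ B0, t0 ∈ B0 → same block

bisimilar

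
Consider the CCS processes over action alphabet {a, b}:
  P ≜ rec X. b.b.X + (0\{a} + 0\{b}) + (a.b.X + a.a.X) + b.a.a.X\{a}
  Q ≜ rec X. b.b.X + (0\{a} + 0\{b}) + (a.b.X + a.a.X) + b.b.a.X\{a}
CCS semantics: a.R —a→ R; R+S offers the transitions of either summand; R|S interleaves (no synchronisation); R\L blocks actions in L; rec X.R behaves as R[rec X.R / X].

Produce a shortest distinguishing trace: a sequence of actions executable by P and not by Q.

ba

LTS(P): 8 reachable states
  s0 = rec X. b.b.X + (0\{a} + 0\{b}) + (a.b.X + a.a.X) + b.a.a.X\{a} | --a--▸ s1, --a--▸ s2, --b--▸ s2, --b--▸ s3
  s1 = a.(rec X. b.b.X + (0\{a} + 0\{b}) + (a.b.X + a.a.X) + b.a.a.X\{a}) | --a--▸ s0
  s2 = b.(rec X. b.b.X + (0\{a} + 0\{b}) + (a.b.X + a.a.X) + b.a.a.X\{a}) | --b--▸ s0
  s3 = a.a.(rec X. b.b.X + (0\{a} + 0\{b}) + (a.b.X + a.a.X) + b.a.a.X\{a})\{a} | --a--▸ s4
  s4 = a.(rec X. b.b.X + (0\{a} + 0\{b}) + (a.b.X + a.a.X) + b.a.a.X\{a})\{a} | --a--▸ s5
  s5 = (rec X. b.b.X + (0\{a} + 0\{b}) + (a.b.X + a.a.X) + b.a.a.X\{a})\{a} | --b--▸ s6, --b--▸ s7
  s6 = (a.a.(rec X. b.b.X + (0\{a} + 0\{b}) + (a.b.X + a.a.X) + b.a.a.X\{a})\{a})\{a} | ∅
  s7 = (b.(rec X. b.b.X + (0\{a} + 0\{b}) + (a.b.X + a.a.X) + b.a.a.X\{a}))\{a} | --b--▸ s5
LTS(Q): 9 reachable states
  t0 = rec X. b.b.X + (0\{a} + 0\{b}) + (a.b.X + a.a.X) + b.b.a.X\{a} | --a--▸ t1, --a--▸ t2, --b--▸ t2, --b--▸ t3
  t1 = a.(rec X. b.b.X + (0\{a} + 0\{b}) + (a.b.X + a.a.X) + b.b.a.X\{a}) | --a--▸ t0
  t2 = b.(rec X. b.b.X + (0\{a} + 0\{b}) + (a.b.X + a.a.X) + b.b.a.X\{a}) | --b--▸ t0
  t3 = b.a.(rec X. b.b.X + (0\{a} + 0\{b}) + (a.b.X + a.a.X) + b.b.a.X\{a})\{a} | --b--▸ t4
  t4 = a.(rec X. b.b.X + (0\{a} + 0\{b}) + (a.b.X + a.a.X) + b.b.a.X\{a})\{a} | --a--▸ t5
  t5 = (rec X. b.b.X + (0\{a} + 0\{b}) + (a.b.X + a.a.X) + b.b.a.X\{a})\{a} | --b--▸ t6, --b--▸ t7
  t6 = (b.(rec X. b.b.X + (0\{a} + 0\{b}) + (a.b.X + a.a.X) + b.b.a.X\{a}))\{a} | --b--▸ t5
  t7 = (b.a.(rec X. b.b.X + (0\{a} + 0\{b}) + (a.b.X + a.a.X) + b.b.a.X\{a})\{a})\{a} | --b--▸ t8
  t8 = (a.(rec X. b.b.X + (0\{a} + 0\{b}) + (a.b.X + a.a.X) + b.b.a.X\{a})\{a})\{a} | ∅
Trace ⟨ba⟩ through P, begin at {s0}:
  [1] b ⇒ {s2, s3}
  [2] a ⇒ {s4}
  P completes σ.
Trace ⟨ba⟩ through Q, begin at {t0}:
  [1] b ⇒ {t2, t3}
  [2] a ⇒ no successor for Q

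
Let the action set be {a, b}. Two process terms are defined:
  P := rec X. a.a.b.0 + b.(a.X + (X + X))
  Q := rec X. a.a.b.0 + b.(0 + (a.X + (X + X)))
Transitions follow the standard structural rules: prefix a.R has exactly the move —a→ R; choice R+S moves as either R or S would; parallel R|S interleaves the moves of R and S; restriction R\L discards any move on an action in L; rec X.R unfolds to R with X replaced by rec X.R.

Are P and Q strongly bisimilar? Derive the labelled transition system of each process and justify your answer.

P ~ Q

Reachable graph of P (5 states):
  m0 = rec X. a.a.b.0 + b.(a.X + (X + X)) → =a=> m1, =b=> m2
  m1 = a.b.0 → =a=> m3
  m2 = a.(rec X. a.a.b.0 + b.(a.X + (X + X))) + ((rec X. a.a.b.0 + b.(a.X + (X + X))) + (rec X. a.a.b.0 + b.(a.X + (X + X)))) → =a=> m0, =a=> m1, =b=> m2
  m3 = b.0 → =b=> m4
  m4 = 0 → ·
Reachable graph of Q (5 states):
  n0 = rec X. a.a.b.0 + b.(0 + (a.X + (X + X))) → =a=> n1, =b=> n2
  n1 = a.b.0 → =a=> n3
  n2 = 0 + (a.(rec X. a.a.b.0 + b.(0 + (a.X + (X + X)))) + ((rec X. a.a.b.0 + b.(0 + (a.X + (X + X)))) + (rec X. a.a.b.0 + b.(0 + (a.X + (X + X)))))) → =a=> n0, =a=> n1, =b=> n2
  n3 = b.0 → =b=> n4
  n4 = 0 → ·
Coarsest stable partition (strong bisimilarity classes):
  B0 = {m0, n0}
  B1 = {m1, n1}
  B2 = {m3, n3}
  B3 = {m4, n4}
  B4 = {m2, n2}
m0 ∈ B0, n0 ∈ B0 → same block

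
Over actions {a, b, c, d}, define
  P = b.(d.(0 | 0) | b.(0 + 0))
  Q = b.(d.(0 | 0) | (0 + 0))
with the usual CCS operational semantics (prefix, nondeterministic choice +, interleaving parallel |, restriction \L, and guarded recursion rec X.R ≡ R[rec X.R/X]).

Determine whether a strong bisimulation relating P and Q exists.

NO

Reachable graph of P (5 states):
  u0 = b.(d.(0 | 0) | b.(0 + 0)) has moves =b=> u1
  u1 = d.(0 | 0) | b.(0 + 0) has moves =b=> u2, =d=> u3
  u2 = d.(0 | 0) | (0 + 0) has moves =d=> u4
  u3 = 0 | 0 | b.(0 + 0) has moves =b=> u4
  u4 = 0 | 0 | (0 + 0) has moves ∅
Reachable graph of Q (3 states):
  v0 = b.(d.(0 | 0) | (0 + 0)) has moves =b=> v1
  v1 = d.(0 | 0) | (0 + 0) has moves =d=> v2
  v2 = 0 | 0 | (0 + 0) has moves ∅
Bisimilarity quotient blocks:
  B0 = {u0}
  B1 = {u1}
  B2 = {u2, v1}
  B3 = {u4, v2}
  B4 = {u3}
  B5 = {v0}
u0 ∈ B0, v0 ∈ B5 → different blocks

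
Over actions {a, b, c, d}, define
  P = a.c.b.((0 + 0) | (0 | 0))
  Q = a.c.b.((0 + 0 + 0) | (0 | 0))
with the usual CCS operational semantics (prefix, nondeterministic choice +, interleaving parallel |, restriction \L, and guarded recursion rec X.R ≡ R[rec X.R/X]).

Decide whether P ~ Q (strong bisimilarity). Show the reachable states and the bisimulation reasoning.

P's transition system — 4 states:
  u0 = a.c.b.((0 + 0) | (0 | 0)) :: --a--▸ u1
  u1 = c.b.((0 + 0) | (0 | 0)) :: --c--▸ u2
  u2 = b.((0 + 0) | (0 | 0)) :: --b--▸ u3
  u3 = (0 + 0) | (0 | 0) :: (no moves)
Q's transition system — 4 states:
  v0 = a.c.b.((0 + 0 + 0) | (0 | 0)) :: --a--▸ v1
  v1 = c.b.((0 + 0 + 0) | (0 | 0)) :: --c--▸ v2
  v2 = b.((0 + 0 + 0) | (0 | 0)) :: --b--▸ v3
  v3 = (0 + 0 + 0) | (0 | 0) :: (no moves)
Partition-refinement fixed point:
  B0 = {u0, v0}
  B1 = {u1, v1}
  B2 = {u2, v2}
  B3 = {u3, v3}
u0 ∈ B0, v0 ∈ B0 → same block

YES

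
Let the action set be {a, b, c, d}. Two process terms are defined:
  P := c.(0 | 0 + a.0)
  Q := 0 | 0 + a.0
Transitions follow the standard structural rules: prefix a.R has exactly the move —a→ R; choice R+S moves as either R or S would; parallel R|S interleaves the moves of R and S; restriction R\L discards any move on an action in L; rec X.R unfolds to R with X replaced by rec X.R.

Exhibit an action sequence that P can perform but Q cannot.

P's transition system — 3 states:
  u0 = c.(0 | 0 + a.0) has moves ··c··> u1
  u1 = 0 | 0 + a.0 has moves ··a··> u2
  u2 = 0 has moves (no moves)
Q's transition system — 2 states:
  v0 = 0 | 0 + a.0 has moves ··a··> v1
  v1 = 0 has moves (no moves)
Trace ⟨c⟩ through P, begin at {u0}:
  after c @ step 1: {u1}
  — P admits the full trace.
Trace ⟨c⟩ through Q, begin at {v0}:
  after c @ step 1: ∅  — Q cannot continue

c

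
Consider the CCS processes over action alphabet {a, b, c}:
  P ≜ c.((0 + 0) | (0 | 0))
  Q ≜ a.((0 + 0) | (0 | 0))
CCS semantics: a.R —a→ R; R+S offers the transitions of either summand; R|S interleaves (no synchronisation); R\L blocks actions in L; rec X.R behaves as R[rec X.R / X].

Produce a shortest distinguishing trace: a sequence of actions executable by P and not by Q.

c

P's transition system — 2 states:
  s0 = c.((0 + 0) | (0 | 0)) ⊢ -c-> s1
  s1 = (0 + 0) | (0 | 0) ⊢ (no moves)
Q's transition system — 2 states:
  t0 = a.((0 + 0) | (0 | 0)) ⊢ -a-> t1
  t1 = (0 + 0) | (0 | 0) ⊢ (no moves)
Run σ = ⟨c⟩ on P: start {s0}
  [1] c ⇒ {s1}
  — P admits the full trace.
Run σ = ⟨c⟩ on Q: start {t0}
  [1] c ⇒ ∅  — Q cannot continue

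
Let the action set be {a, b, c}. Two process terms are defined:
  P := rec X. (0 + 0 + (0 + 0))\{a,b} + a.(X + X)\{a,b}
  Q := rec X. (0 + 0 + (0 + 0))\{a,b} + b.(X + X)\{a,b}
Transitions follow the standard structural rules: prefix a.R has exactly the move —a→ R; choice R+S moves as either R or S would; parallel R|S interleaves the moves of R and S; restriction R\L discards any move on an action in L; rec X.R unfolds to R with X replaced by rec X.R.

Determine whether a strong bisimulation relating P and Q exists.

Reachable graph of P (2 states):
  u0 = rec X. (0 + 0 + (0 + 0))\{a,b} + a.(X + X)\{a,b} ⊢ =a=> u1
  u1 = ((rec X. (0 + 0 + (0 + 0))\{a,b} + a.(X + X)\{a,b}) + (rec X. (0 + 0 + (0 + 0))\{a,b} + a.(X + X)\{a,b}))\{a,b} ⊢ deadlocked
Reachable graph of Q (2 states):
  v0 = rec X. (0 + 0 + (0 + 0))\{a,b} + b.(X + X)\{a,b} ⊢ =b=> v1
  v1 = ((rec X. (0 + 0 + (0 + 0))\{a,b} + b.(X + X)\{a,b}) + (rec X. (0 + 0 + (0 + 0))\{a,b} + b.(X + X)\{a,b}))\{a,b} ⊢ deadlocked
Bisimilarity quotient blocks:
  B0 = {u0}
  B1 = {u1, v1}
  B2 = {v0}
u0 ∈ B0, v0 ∈ B2 → different blocks

not bisimilar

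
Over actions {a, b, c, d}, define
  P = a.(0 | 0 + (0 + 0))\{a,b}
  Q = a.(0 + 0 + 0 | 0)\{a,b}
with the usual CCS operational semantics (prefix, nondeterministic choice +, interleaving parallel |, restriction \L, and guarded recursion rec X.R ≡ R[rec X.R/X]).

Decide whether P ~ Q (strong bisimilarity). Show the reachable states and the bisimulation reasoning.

bisimilar

P's transition system — 2 states:
  m0 = a.(0 | 0 + (0 + 0))\{a,b} | -a-> m1
  m1 = (0 | 0 + (0 + 0))\{a,b} | deadlocked
Q's transition system — 2 states:
  n0 = a.(0 + 0 + 0 | 0)\{a,b} | -a-> n1
  n1 = (0 + 0 + 0 | 0)\{a,b} | deadlocked
Partition-refinement fixed point:
  B0 = {m0, n0}
  B1 = {m1, n1}
m0 ∈ B0, n0 ∈ B0 → same block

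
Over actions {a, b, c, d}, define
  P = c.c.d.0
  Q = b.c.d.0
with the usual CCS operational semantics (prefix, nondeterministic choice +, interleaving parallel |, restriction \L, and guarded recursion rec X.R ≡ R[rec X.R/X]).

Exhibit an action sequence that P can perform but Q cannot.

Reachable graph of P (4 states):
  s0 = c.c.d.0 → =c=> s1
  s1 = c.d.0 → =c=> s2
  s2 = d.0 → =d=> s3
  s3 = 0 → ·
Reachable graph of Q (4 states):
  t0 = b.c.d.0 → =b=> t1
  t1 = c.d.0 → =c=> t2
  t2 = d.0 → =d=> t3
  t3 = 0 → ·
Run σ = ⟨c⟩ on P: start {s0}
  after c @ step 1: {s1}
  ✓ P
Run σ = ⟨c⟩ on Q: start {t0}
  after c @ step 1: no successor for Q

c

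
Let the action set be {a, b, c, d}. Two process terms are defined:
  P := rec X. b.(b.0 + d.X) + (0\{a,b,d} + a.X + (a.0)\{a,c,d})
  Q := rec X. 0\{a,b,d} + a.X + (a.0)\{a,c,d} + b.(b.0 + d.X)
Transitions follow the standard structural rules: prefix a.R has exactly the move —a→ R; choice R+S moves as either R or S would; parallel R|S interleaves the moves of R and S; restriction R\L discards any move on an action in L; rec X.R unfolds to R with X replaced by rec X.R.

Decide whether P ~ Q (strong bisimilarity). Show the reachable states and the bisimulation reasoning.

P ~ Q

LTS(P): 3 reachable states
  s0 = rec X. b.(b.0 + d.X) + (0\{a,b,d} + a.X + (a.0)\{a,c,d}) :: --a--▸ s0, --b--▸ s1
  s1 = b.0 + d.(rec X. b.(b.0 + d.X) + (0\{a,b,d} + a.X + (a.0)\{a,c,d})) :: --b--▸ s2, --d--▸ s0
  s2 = 0 :: ∅
LTS(Q): 3 reachable states
  t0 = rec X. 0\{a,b,d} + a.X + (a.0)\{a,c,d} + b.(b.0 + d.X) :: --a--▸ t0, --b--▸ t1
  t1 = b.0 + d.(rec X. 0\{a,b,d} + a.X + (a.0)\{a,c,d} + b.(b.0 + d.X)) :: --b--▸ t2, --d--▸ t0
  t2 = 0 :: ∅
Partition-refinement fixed point:
  B0 = {s0, t0}
  B1 = {s1, t1}
  B2 = {s2, t2}
s0 ∈ B0, t0 ∈ B0 → same block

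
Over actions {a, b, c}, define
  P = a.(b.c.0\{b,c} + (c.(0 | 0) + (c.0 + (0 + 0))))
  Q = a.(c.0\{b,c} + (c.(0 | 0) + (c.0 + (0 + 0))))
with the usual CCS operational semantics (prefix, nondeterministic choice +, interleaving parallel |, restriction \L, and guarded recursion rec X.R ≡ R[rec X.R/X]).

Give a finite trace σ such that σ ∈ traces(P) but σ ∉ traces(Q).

ab

Reachable graph of P (6 states):
  s0 = a.(b.c.0\{b,c} + (c.(0 | 0) + (c.0 + (0 + 0)))) ⊢ --a--▸ s1
  s1 = b.c.0\{b,c} + (c.(0 | 0) + (c.0 + (0 + 0))) ⊢ --b--▸ s2, --c--▸ s3, --c--▸ s4
  s2 = c.0\{b,c} ⊢ --c--▸ s5
  s3 = 0 ⊢ ·
  s4 = 0 | 0 ⊢ ·
  s5 = 0\{b,c} ⊢ ·
Reachable graph of Q (5 states):
  t0 = a.(c.0\{b,c} + (c.(0 | 0) + (c.0 + (0 + 0)))) ⊢ --a--▸ t1
  t1 = c.0\{b,c} + (c.(0 | 0) + (c.0 + (0 + 0))) ⊢ --c--▸ t2, --c--▸ t3, --c--▸ t4
  t2 = 0 ⊢ ·
  t3 = 0 | 0 ⊢ ·
  t4 = 0\{b,c} ⊢ ·
Run σ = ⟨ab⟩ on P: start {s0}
  [1] a ⇒ {s1}
  [2] b ⇒ {s2}
  — P admits the full trace.
Run σ = ⟨ab⟩ on Q: start {t0}
  [1] a ⇒ {t1}
  [2] b ⇒ ∅  — Q cannot continue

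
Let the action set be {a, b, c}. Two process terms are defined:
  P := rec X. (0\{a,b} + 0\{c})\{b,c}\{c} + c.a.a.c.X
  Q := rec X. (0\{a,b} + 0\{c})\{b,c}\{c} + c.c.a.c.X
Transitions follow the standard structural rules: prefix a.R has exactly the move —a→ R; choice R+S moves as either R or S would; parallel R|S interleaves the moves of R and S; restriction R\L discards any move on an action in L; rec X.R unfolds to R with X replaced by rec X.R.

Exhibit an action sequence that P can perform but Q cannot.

ca

LTS(P): 4 reachable states
  m0 = rec X. (0\{a,b} + 0\{c})\{b,c}\{c} + c.a.a.c.X → -c-> m1
  m1 = a.a.c.(rec X. (0\{a,b} + 0\{c})\{b,c}\{c} + c.a.a.c.X) → -a-> m2
  m2 = a.c.(rec X. (0\{a,b} + 0\{c})\{b,c}\{c} + c.a.a.c.X) → -a-> m3
  m3 = c.(rec X. (0\{a,b} + 0\{c})\{b,c}\{c} + c.a.a.c.X) → -c-> m0
LTS(Q): 4 reachable states
  n0 = rec X. (0\{a,b} + 0\{c})\{b,c}\{c} + c.c.a.c.X → -c-> n1
  n1 = c.a.c.(rec X. (0\{a,b} + 0\{c})\{b,c}\{c} + c.c.a.c.X) → -c-> n2
  n2 = a.c.(rec X. (0\{a,b} + 0\{c})\{b,c}\{c} + c.c.a.c.X) → -a-> n3
  n3 = c.(rec X. (0\{a,b} + 0\{c})\{b,c}\{c} + c.c.a.c.X) → -c-> n0
Trace ⟨ca⟩ through P, begin at {m0}:
  step 1 (c): {m1}
  step 2 (a): {m2}
  P completes σ.
Trace ⟨ca⟩ through Q, begin at {n0}:
  step 1 (c): {n1}
  step 2 (a): ∅ (Q stuck)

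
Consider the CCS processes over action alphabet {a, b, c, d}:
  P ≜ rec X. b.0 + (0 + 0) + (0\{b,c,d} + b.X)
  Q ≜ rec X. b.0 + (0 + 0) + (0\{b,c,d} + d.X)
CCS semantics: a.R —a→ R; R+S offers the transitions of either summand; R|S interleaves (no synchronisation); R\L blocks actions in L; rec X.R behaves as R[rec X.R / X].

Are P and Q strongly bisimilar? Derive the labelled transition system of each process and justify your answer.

LTS(P): 2 reachable states
  s0 = rec X. b.0 + (0 + 0) + (0\{b,c,d} + b.X) :: --b--▸ s0, --b--▸ s1
  s1 = 0 :: ·
LTS(Q): 2 reachable states
  t0 = rec X. b.0 + (0 + 0) + (0\{b,c,d} + d.X) :: --b--▸ t1, --d--▸ t0
  t1 = 0 :: ·
Coarsest stable partition (strong bisimilarity classes):
  B0 = {s0}
  B1 = {s1, t1}
  B2 = {t0}
s0 ∈ B0, t0 ∈ B2 → different blocks

P ≁ Q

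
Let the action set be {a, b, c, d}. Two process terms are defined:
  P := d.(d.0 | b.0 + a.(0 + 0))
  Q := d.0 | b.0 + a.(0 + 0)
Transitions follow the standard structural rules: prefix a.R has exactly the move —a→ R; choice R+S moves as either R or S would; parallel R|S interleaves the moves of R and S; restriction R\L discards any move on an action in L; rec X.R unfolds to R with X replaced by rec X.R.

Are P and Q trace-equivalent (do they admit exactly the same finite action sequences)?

traces(P) ≠ traces(Q) — witness ⟨da⟩

LTS(P): 6 reachable states
  m0 = d.(d.0 | b.0 + a.(0 + 0)) has moves ··d··> m1
  m1 = d.0 | b.0 + a.(0 + 0) has moves ··a··> m2, ··b··> m3, ··d··> m4
  m2 = 0 + 0 has moves ∅
  m3 = d.0 | 0 has moves ··d··> m5
  m4 = 0 | b.0 has moves ··b··> m5
  m5 = 0 | 0 has moves ∅
LTS(Q): 5 reachable states
  n0 = d.0 | b.0 + a.(0 + 0) has moves ··a··> n1, ··b··> n2, ··d··> n3
  n1 = 0 + 0 has moves ∅
  n2 = d.0 | 0 has moves ··d··> n4
  n3 = 0 | b.0 has moves ··b··> n4
  n4 = 0 | 0 has moves ∅
Run σ = ⟨da⟩ on P: start {m0}
  after d @ step 1: {m1}
  after a @ step 2: {m2}
  P completes σ.
Run σ = ⟨da⟩ on Q: start {n0}
  after d @ step 1: {n3}
  after a @ step 2: ∅ (Q stuck)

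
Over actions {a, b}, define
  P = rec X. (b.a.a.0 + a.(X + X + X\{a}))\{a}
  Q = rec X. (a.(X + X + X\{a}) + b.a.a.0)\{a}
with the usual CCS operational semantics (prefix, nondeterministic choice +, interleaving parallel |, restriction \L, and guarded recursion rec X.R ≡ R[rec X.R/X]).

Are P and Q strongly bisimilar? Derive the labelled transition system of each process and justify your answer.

bisimilar

Reachable graph of P (2 states):
  u0 = rec X. (b.a.a.0 + a.(X + X + X\{a}))\{a} ⊢ —b→ u1
  u1 = (a.a.0)\{a} ⊢ deadlocked
Reachable graph of Q (2 states):
  v0 = rec X. (a.(X + X + X\{a}) + b.a.a.0)\{a} ⊢ —b→ v1
  v1 = (a.a.0)\{a} ⊢ deadlocked
Coarsest stable partition (strong bisimilarity classes):
  B0 = {u0, v0}
  B1 = {u1, v1}
u0 ∈ B0, v0 ∈ B0 → same block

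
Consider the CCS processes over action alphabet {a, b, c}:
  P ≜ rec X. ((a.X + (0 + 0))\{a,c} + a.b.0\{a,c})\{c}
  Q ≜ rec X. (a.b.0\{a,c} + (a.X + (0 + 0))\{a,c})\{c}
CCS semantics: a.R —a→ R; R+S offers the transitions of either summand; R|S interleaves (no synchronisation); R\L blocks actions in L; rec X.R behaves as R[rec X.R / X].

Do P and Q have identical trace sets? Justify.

Reachable graph of P (3 states):
  u0 = rec X. ((a.X + (0 + 0))\{a,c} + a.b.0\{a,c})\{c} ⊢ -a-> u1
  u1 = (b.0\{a,c})\{c} ⊢ -b-> u2
  u2 = 0\{a,c}\{c} ⊢ (no moves)
Reachable graph of Q (3 states):
  v0 = rec X. (a.b.0\{a,c} + (a.X + (0 + 0))\{a,c})\{c} ⊢ -a-> v1
  v1 = (b.0\{a,c})\{c} ⊢ -b-> v2
  v2 = 0\{a,c}\{c} ⊢ (no moves)
Bisimilarity quotient blocks:
  B0 = {u0, v0}
  B1 = {u1, v1}
  B2 = {u2, v2}
u0 ∈ B0, v0 ∈ B0 → same block
Bisimilar ⇒ trace-equivalent.

YES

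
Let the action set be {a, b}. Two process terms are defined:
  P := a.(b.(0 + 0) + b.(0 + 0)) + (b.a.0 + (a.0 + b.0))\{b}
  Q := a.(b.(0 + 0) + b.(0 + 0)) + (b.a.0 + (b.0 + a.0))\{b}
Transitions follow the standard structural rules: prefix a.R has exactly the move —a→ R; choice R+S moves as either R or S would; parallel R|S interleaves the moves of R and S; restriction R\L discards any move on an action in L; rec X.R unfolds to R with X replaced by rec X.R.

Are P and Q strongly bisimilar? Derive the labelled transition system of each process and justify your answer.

bisimilar

P's transition system — 4 states:
  p0 = a.(b.(0 + 0) + b.(0 + 0)) + (b.a.0 + (a.0 + b.0))\{b} :: =a=> p1, =a=> p2
  p1 = 0\{b} :: (no moves)
  p2 = b.(0 + 0) + b.(0 + 0) :: =b=> p3
  p3 = 0 + 0 :: (no moves)
Q's transition system — 4 states:
  q0 = a.(b.(0 + 0) + b.(0 + 0)) + (b.a.0 + (b.0 + a.0))\{b} :: =a=> q1, =a=> q2
  q1 = 0\{b} :: (no moves)
  q2 = b.(0 + 0) + b.(0 + 0) :: =b=> q3
  q3 = 0 + 0 :: (no moves)
Partition-refinement fixed point:
  B0 = {p0, q0}
  B1 = {p2, q2}
  B2 = {p1, p3, q1, q3}
p0 ∈ B0, q0 ∈ B0 → same block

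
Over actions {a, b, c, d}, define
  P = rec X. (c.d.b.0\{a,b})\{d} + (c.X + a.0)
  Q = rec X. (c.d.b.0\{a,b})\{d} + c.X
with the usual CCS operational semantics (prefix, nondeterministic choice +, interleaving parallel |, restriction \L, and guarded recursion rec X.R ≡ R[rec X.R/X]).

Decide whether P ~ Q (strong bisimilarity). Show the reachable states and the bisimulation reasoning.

Reachable graph of P (3 states):
  s0 = rec X. (c.d.b.0\{a,b})\{d} + (c.X + a.0) | =a=> s1, =c=> s0, =c=> s2
  s1 = 0 | stopped
  s2 = (d.b.0\{a,b})\{d} | stopped
Reachable graph of Q (2 states):
  t0 = rec X. (c.d.b.0\{a,b})\{d} + c.X | =c=> t0, =c=> t1
  t1 = (d.b.0\{a,b})\{d} | stopped
Bisimilarity quotient blocks:
  B0 = {s0}
  B1 = {s1, s2, t1}
  B2 = {t0}
s0 ∈ B0, t0 ∈ B2 → different blocks

NO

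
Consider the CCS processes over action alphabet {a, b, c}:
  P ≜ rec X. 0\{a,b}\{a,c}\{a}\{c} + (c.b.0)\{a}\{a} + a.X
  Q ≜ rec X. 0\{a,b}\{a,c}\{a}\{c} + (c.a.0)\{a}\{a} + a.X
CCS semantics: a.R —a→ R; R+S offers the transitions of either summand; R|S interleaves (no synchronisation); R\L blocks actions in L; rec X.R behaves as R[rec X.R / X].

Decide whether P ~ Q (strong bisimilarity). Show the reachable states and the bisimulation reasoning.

LTS(P): 3 reachable states
  p0 = rec X. 0\{a,b}\{a,c}\{a}\{c} + (c.b.0)\{a}\{a} + a.X ⊢ —a→ p0, —c→ p1
  p1 = (b.0)\{a}\{a} ⊢ —b→ p2
  p2 = 0\{a}\{a} ⊢ deadlocked
LTS(Q): 2 reachable states
  q0 = rec X. 0\{a,b}\{a,c}\{a}\{c} + (c.a.0)\{a}\{a} + a.X ⊢ —a→ q0, —c→ q1
  q1 = (a.0)\{a}\{a} ⊢ deadlocked
Partition-refinement fixed point:
  B0 = {p0}
  B1 = {p1}
  B2 = {p2, q1}
  B3 = {q0}
p0 ∈ B0, q0 ∈ B3 → different blocks

P ≁ Q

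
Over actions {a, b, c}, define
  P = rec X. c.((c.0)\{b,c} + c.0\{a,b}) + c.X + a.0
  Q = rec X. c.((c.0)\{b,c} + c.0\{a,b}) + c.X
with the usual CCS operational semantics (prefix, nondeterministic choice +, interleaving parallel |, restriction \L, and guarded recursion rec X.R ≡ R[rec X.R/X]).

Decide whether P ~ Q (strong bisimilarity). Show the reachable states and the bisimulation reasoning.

P ≁ Q

P's transition system — 4 states:
  p0 = rec X. c.((c.0)\{b,c} + c.0\{a,b}) + c.X + a.0 ⊢ —a→ p1, —c→ p0, —c→ p2
  p1 = 0 ⊢ stopped
  p2 = (c.0)\{b,c} + c.0\{a,b} ⊢ —c→ p3
  p3 = 0\{a,b} ⊢ stopped
Q's transition system — 3 states:
  q0 = rec X. c.((c.0)\{b,c} + c.0\{a,b}) + c.X ⊢ —c→ q0, —c→ q1
  q1 = (c.0)\{b,c} + c.0\{a,b} ⊢ —c→ q2
  q2 = 0\{a,b} ⊢ stopped
Partition-refinement fixed point:
  B0 = {p0}
  B1 = {p1, p3, q2}
  B2 = {p2, q1}
  B3 = {q0}
p0 ∈ B0, q0 ∈ B3 → different blocks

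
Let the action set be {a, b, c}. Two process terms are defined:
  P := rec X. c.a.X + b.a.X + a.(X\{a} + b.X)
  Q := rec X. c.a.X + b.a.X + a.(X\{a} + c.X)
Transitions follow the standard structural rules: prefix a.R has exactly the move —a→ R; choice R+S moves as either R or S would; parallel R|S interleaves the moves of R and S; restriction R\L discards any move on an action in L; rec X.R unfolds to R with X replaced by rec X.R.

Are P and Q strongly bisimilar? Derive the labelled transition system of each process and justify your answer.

not bisimilar

P's transition system — 4 states:
  u0 = rec X. c.a.X + b.a.X + a.(X\{a} + b.X) :: —a→ u1, —b→ u2, —c→ u2
  u1 = (rec X. c.a.X + b.a.X + a.(X\{a} + b.X))\{a} + b.(rec X. c.a.X + b.a.X + a.(X\{a} + b.X)) :: —b→ u0, —b→ u3, —c→ u3
  u2 = a.(rec X. c.a.X + b.a.X + a.(X\{a} + b.X)) :: —a→ u0
  u3 = (a.(rec X. c.a.X + b.a.X + a.(X\{a} + b.X)))\{a} :: stopped
Q's transition system — 4 states:
  v0 = rec X. c.a.X + b.a.X + a.(X\{a} + c.X) :: —a→ v1, —b→ v2, —c→ v2
  v1 = (rec X. c.a.X + b.a.X + a.(X\{a} + c.X))\{a} + c.(rec X. c.a.X + b.a.X + a.(X\{a} + c.X)) :: —b→ v3, —c→ v0, —c→ v3
  v2 = a.(rec X. c.a.X + b.a.X + a.(X\{a} + c.X)) :: —a→ v0
  v3 = (a.(rec X. c.a.X + b.a.X + a.(X\{a} + c.X)))\{a} :: stopped
Partition-refinement fixed point:
  B0 = {u0}
  B1 = {u2}
  B2 = {u1}
  B3 = {u3, v3}
  B4 = {v0}
  B5 = {v2}
  B6 = {v1}
u0 ∈ B0, v0 ∈ B4 → different blocks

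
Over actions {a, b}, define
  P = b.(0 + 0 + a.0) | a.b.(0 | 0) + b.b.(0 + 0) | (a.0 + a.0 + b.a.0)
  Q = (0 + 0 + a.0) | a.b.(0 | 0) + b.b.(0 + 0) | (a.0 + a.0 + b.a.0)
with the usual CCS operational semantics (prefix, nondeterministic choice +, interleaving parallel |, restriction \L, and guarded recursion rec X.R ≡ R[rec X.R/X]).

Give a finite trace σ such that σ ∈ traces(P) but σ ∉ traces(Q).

LTS(P): 17 reachable states
  u0 = b.(0 + 0 + a.0) | a.b.(0 | 0) + b.b.(0 + 0) | (a.0 + a.0 + b.a.0) has moves -a-> u1, -a-> u2, -b-> u3, -b-> u4, -b-> u5
  u1 = b.(0 + 0 + a.0) | b.(0 | 0) has moves -b-> u6, -b-> u7
  u2 = b.b.(0 + 0) | 0 has moves -b-> u8
  u3 = (0 + 0 + a.0) | a.b.(0 | 0) has moves -a-> u6, -a-> u9
  u4 = b.(0 + 0) | (a.0 + a.0 + b.a.0) has moves -a-> u8, -b-> u10, -b-> u11
  u5 = b.b.(0 + 0) | a.0 has moves -a-> u2, -b-> u11
  u6 = (0 + 0 + a.0) | b.(0 | 0) has moves -a-> u12, -b-> u13
  u7 = b.(0 + 0 + a.0) | (0 | 0) has moves -b-> u13
  u8 = b.(0 + 0) | 0 has moves -b-> u14
  u9 = 0 | a.b.(0 | 0) has moves -a-> u12
  u10 = (0 + 0) | (a.0 + a.0 + b.a.0) has moves -a-> u14, -b-> u15
  u11 = b.(0 + 0) | a.0 has moves -a-> u8, -b-> u15
  u12 = 0 | b.(0 | 0) has moves -b-> u16
  u13 = (0 + 0 + a.0) | (0 | 0) has moves -a-> u16
  u14 = (0 + 0) | 0 has moves ·
  u15 = (0 + 0) | a.0 has moves -a-> u14
  u16 = 0 | (0 | 0) has moves ·
LTS(Q): 14 reachable states
  v0 = (0 + 0 + a.0) | a.b.(0 | 0) + b.b.(0 + 0) | (a.0 + a.0 + b.a.0) has moves -a-> v1, -a-> v2, -a-> v3, -b-> v4, -b-> v5
  v1 = (0 + 0 + a.0) | b.(0 | 0) has moves -a-> v6, -b-> v7
  v2 = 0 | a.b.(0 | 0) has moves -a-> v6
  v3 = b.b.(0 + 0) | 0 has moves -b-> v8
  v4 = b.(0 + 0) | (a.0 + a.0 + b.a.0) has moves -a-> v8, -b-> v10, -b-> v9
  v5 = b.b.(0 + 0) | a.0 has moves -a-> v3, -b-> v10
  v6 = 0 | b.(0 | 0) has moves -b-> v11
  v7 = (0 + 0 + a.0) | (0 | 0) has moves -a-> v11
  v8 = b.(0 + 0) | 0 has moves -b-> v12
  v9 = (0 + 0) | (a.0 + a.0 + b.a.0) has moves -a-> v12, -b-> v13
  v10 = b.(0 + 0) | a.0 has moves -a-> v8, -b-> v13
  v11 = 0 | (0 | 0) has moves ·
  v12 = (0 + 0) | 0 has moves ·
  v13 = (0 + 0) | a.0 has moves -a-> v12
Trace ⟨baa⟩ through P, begin at {u0}:
  after b @ step 1: {u3, u4, u5}
  after a @ step 2: {u2, u6, u8, u9}
  after a @ step 3: {u12}
  ✓ P
Trace ⟨baa⟩ through Q, begin at {v0}:
  after b @ step 1: {v4, v5}
  after a @ step 2: {v3, v8}
  after a @ step 3: ∅  — Q cannot continue

baa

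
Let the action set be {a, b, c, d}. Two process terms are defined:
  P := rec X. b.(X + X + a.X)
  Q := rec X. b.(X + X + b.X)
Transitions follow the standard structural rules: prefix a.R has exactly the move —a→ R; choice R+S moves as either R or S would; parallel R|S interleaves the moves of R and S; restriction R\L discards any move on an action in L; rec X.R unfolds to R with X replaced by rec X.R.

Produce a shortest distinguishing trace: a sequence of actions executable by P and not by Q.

P's transition system — 2 states:
  p0 = rec X. b.(X + X + a.X) → =b=> p1
  p1 = (rec X. b.(X + X + a.X)) + (rec X. b.(X + X + a.X)) + a.(rec X. b.(X + X + a.X)) → =a=> p0, =b=> p1
Q's transition system — 2 states:
  q0 = rec X. b.(X + X + b.X) → =b=> q1
  q1 = (rec X. b.(X + X + b.X)) + (rec X. b.(X + X + b.X)) + b.(rec X. b.(X + X + b.X)) → =b=> q0, =b=> q1
Executing ba from P (initial set {p0}):
  step 1 (b): {p1}
  step 2 (a): {p0}
  P completes σ.
Executing ba from Q (initial set {q0}):
  step 1 (b): {q1}
  step 2 (a): ∅  — Q cannot continue

ba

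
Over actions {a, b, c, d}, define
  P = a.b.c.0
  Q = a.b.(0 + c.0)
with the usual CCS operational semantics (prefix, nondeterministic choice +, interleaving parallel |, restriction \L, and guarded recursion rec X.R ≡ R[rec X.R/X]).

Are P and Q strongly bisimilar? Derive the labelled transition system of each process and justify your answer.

P ~ Q

LTS(P): 4 reachable states
  s0 = a.b.c.0 has moves ··a··> s1
  s1 = b.c.0 has moves ··b··> s2
  s2 = c.0 has moves ··c··> s3
  s3 = 0 has moves ∅
LTS(Q): 4 reachable states
  t0 = a.b.(0 + c.0) has moves ··a··> t1
  t1 = b.(0 + c.0) has moves ··b··> t2
  t2 = 0 + c.0 has moves ··c··> t3
  t3 = 0 has moves ∅
Partition-refinement fixed point:
  B0 = {s0, t0}
  B1 = {s1, t1}
  B2 = {s2, t2}
  B3 = {s3, t3}
s0 ∈ B0, t0 ∈ B0 → same block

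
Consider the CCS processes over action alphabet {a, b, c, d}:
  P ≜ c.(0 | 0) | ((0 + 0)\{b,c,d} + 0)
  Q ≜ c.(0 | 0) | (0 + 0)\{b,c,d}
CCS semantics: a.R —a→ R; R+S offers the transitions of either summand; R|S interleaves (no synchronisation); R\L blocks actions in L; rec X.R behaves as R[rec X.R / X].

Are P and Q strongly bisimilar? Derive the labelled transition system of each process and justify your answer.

YES

Reachable graph of P (2 states):
  u0 = c.(0 | 0) | ((0 + 0)\{b,c,d} + 0) | --c--▸ u1
  u1 = 0 | 0 | ((0 + 0)\{b,c,d} + 0) | ·
Reachable graph of Q (2 states):
  v0 = c.(0 | 0) | (0 + 0)\{b,c,d} | --c--▸ v1
  v1 = 0 | 0 | (0 + 0)\{b,c,d} | ·
Bisimilarity quotient blocks:
  B0 = {u0, v0}
  B1 = {u1, v1}
u0 ∈ B0, v0 ∈ B0 → same block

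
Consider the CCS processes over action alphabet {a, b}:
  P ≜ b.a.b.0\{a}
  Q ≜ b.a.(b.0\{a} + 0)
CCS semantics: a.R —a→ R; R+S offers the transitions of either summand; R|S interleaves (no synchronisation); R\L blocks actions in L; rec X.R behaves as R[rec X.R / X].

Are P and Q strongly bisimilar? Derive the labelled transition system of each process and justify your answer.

Reachable graph of P (4 states):
  u0 = b.a.b.0\{a} has moves --b--▸ u1
  u1 = a.b.0\{a} has moves --a--▸ u2
  u2 = b.0\{a} has moves --b--▸ u3
  u3 = 0\{a} has moves deadlocked
Reachable graph of Q (4 states):
  v0 = b.a.(b.0\{a} + 0) has moves --b--▸ v1
  v1 = a.(b.0\{a} + 0) has moves --a--▸ v2
  v2 = b.0\{a} + 0 has moves --b--▸ v3
  v3 = 0\{a} has moves deadlocked
Partition-refinement fixed point:
  B0 = {u0, v0}
  B1 = {u1, v1}
  B2 = {u2, v2}
  B3 = {u3, v3}
u0 ∈ B0, v0 ∈ B0 → same block

YES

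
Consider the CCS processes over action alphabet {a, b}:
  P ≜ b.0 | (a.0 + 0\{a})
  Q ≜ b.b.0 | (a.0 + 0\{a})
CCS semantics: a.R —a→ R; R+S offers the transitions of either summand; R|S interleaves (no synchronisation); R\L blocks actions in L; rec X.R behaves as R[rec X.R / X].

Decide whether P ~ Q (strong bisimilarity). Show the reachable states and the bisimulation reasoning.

not bisimilar

Reachable graph of P (4 states):
  p0 = b.0 | (a.0 + 0\{a}) ⊢ —a→ p1, —b→ p2
  p1 = b.0 | 0 ⊢ —b→ p3
  p2 = 0 | (a.0 + 0\{a}) ⊢ —a→ p3
  p3 = 0 | 0 ⊢ (no moves)
Reachable graph of Q (6 states):
  q0 = b.b.0 | (a.0 + 0\{a}) ⊢ —a→ q1, —b→ q2
  q1 = b.b.0 | 0 ⊢ —b→ q3
  q2 = b.0 | (a.0 + 0\{a}) ⊢ —a→ q3, —b→ q4
  q3 = b.0 | 0 ⊢ —b→ q5
  q4 = 0 | (a.0 + 0\{a}) ⊢ —a→ q5
  q5 = 0 | 0 ⊢ (no moves)
Partition-refinement fixed point:
  B0 = {p0, q2}
  B1 = {p2, q4}
  B2 = {p3, q5}
  B3 = {p1, q3}
  B4 = {q0}
  B5 = {q1}
p0 ∈ B0, q0 ∈ B4 → different blocks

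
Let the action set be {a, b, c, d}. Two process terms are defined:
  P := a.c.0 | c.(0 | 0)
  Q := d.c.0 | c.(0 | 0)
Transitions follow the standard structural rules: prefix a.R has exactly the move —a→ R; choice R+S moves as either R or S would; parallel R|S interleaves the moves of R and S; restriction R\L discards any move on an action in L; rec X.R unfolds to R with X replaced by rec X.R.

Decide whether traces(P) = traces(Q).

NO — witness ⟨a⟩

P's transition system — 6 states:
  s0 = a.c.0 | c.(0 | 0) :: ··a··> s1, ··c··> s2
  s1 = c.0 | c.(0 | 0) :: ··c··> s3, ··c··> s4
  s2 = a.c.0 | (0 | 0) :: ··a··> s4
  s3 = 0 | c.(0 | 0) :: ··c··> s5
  s4 = c.0 | (0 | 0) :: ··c··> s5
  s5 = 0 | (0 | 0) :: deadlocked
Q's transition system — 6 states:
  t0 = d.c.0 | c.(0 | 0) :: ··c··> t1, ··d··> t2
  t1 = d.c.0 | (0 | 0) :: ··d··> t3
  t2 = c.0 | c.(0 | 0) :: ··c··> t3, ··c··> t4
  t3 = c.0 | (0 | 0) :: ··c··> t5
  t4 = 0 | c.(0 | 0) :: ··c··> t5
  t5 = 0 | (0 | 0) :: deadlocked
Run σ = ⟨a⟩ on P: start {s0}
  step 1 (a): {s1}
  P completes σ.
Run σ = ⟨a⟩ on Q: start {t0}
  step 1 (a): ∅  — Q cannot continue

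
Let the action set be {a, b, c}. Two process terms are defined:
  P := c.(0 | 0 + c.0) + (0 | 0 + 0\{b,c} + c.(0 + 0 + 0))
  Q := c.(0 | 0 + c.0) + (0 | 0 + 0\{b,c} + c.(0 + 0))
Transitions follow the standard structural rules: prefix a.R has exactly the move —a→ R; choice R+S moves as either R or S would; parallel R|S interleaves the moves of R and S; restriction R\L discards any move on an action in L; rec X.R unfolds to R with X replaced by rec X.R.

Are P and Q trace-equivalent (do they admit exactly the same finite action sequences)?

P's transition system — 4 states:
  p0 = c.(0 | 0 + c.0) + (0 | 0 + 0\{b,c} + c.(0 + 0 + 0)) :: -c-> p1, -c-> p2
  p1 = 0 + 0 + 0 :: deadlocked
  p2 = 0 | 0 + c.0 :: -c-> p3
  p3 = 0 :: deadlocked
Q's transition system — 4 states:
  q0 = c.(0 | 0 + c.0) + (0 | 0 + 0\{b,c} + c.(0 + 0)) :: -c-> q1, -c-> q2
  q1 = 0 + 0 :: deadlocked
  q2 = 0 | 0 + c.0 :: -c-> q3
  q3 = 0 :: deadlocked
Coarsest stable partition (strong bisimilarity classes):
  B0 = {p0, q0}
  B1 = {p1, p3, q1, q3}
  B2 = {p2, q2}
p0 ∈ B0, q0 ∈ B0 → same block
Bisimilar ⇒ trace-equivalent.

traces(P) = traces(Q)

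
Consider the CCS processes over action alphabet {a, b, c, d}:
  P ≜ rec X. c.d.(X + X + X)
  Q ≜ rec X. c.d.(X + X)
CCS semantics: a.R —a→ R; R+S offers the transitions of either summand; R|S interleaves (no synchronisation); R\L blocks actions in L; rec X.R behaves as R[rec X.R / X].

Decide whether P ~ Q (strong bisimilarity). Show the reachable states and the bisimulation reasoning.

YES

P's transition system — 3 states:
  m0 = rec X. c.d.(X + X + X) ⊢ —c→ m1
  m1 = d.((rec X. c.d.(X + X + X)) + (rec X. c.d.(X + X + X)) + (rec X. c.d.(X + X + X))) ⊢ —d→ m2
  m2 = (rec X. c.d.(X + X + X)) + (rec X. c.d.(X + X + X)) + (rec X. c.d.(X + X + X)) ⊢ —c→ m1
Q's transition system — 3 states:
  n0 = rec X. c.d.(X + X) ⊢ —c→ n1
  n1 = d.((rec X. c.d.(X + X)) + (rec X. c.d.(X + X))) ⊢ —d→ n2
  n2 = (rec X. c.d.(X + X)) + (rec X. c.d.(X + X)) ⊢ —c→ n1
Coarsest stable partition (strong bisimilarity classes):
  B0 = {m0, m2, n0, n2}
  B1 = {m1, n1}
m0 ∈ B0, n0 ∈ B0 → same block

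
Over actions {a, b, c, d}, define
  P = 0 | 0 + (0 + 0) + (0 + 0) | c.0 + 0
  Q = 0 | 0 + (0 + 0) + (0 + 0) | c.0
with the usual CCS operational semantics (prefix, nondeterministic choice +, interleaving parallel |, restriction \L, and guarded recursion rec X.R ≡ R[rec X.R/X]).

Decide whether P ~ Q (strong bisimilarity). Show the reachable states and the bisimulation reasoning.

P's transition system — 2 states:
  m0 = 0 | 0 + (0 + 0) + (0 + 0) | c.0 + 0 ⊢ =c=> m1
  m1 = (0 + 0) | 0 ⊢ ∅
Q's transition system — 2 states:
  n0 = 0 | 0 + (0 + 0) + (0 + 0) | c.0 ⊢ =c=> n1
  n1 = (0 + 0) | 0 ⊢ ∅
Partition-refinement fixed point:
  B0 = {m0, n0}
  B1 = {m1, n1}
m0 ∈ B0, n0 ∈ B0 → same block

P ~ Q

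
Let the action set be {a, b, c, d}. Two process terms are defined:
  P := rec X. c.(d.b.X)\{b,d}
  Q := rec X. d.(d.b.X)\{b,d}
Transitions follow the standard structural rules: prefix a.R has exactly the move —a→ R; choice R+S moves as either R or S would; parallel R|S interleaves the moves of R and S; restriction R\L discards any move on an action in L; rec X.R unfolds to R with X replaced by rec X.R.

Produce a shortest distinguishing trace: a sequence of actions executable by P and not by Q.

c

LTS(P): 2 reachable states
  m0 = rec X. c.(d.b.X)\{b,d} :: --c--▸ m1
  m1 = (d.b.(rec X. c.(d.b.X)\{b,d}))\{b,d} :: deadlocked
LTS(Q): 2 reachable states
  n0 = rec X. d.(d.b.X)\{b,d} :: --d--▸ n1
  n1 = (d.b.(rec X. d.(d.b.X)\{b,d}))\{b,d} :: deadlocked
Executing c from P (initial set {m0}):
  [1] c ⇒ {m1}
  — P admits the full trace.
Executing c from Q (initial set {n0}):
  [1] c ⇒ no successor for Q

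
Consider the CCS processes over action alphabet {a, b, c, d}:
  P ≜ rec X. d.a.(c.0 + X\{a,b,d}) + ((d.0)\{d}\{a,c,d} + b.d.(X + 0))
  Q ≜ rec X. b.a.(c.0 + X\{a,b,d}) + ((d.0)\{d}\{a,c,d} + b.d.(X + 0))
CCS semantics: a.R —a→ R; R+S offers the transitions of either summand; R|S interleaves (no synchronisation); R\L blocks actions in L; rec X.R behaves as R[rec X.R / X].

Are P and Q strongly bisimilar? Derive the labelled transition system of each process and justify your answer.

not bisimilar

LTS(P): 6 reachable states
  m0 = rec X. d.a.(c.0 + X\{a,b,d}) + ((d.0)\{d}\{a,c,d} + b.d.(X + 0)) → —b→ m1, —d→ m2
  m1 = d.((rec X. d.a.(c.0 + X\{a,b,d}) + ((d.0)\{d}\{a,c,d} + b.d.(X + 0))) + 0) → —d→ m3
  m2 = a.(c.0 + (rec X. d.a.(c.0 + X\{a,b,d}) + ((d.0)\{d}\{a,c,d} + b.d.(X + 0)))\{a,b,d}) → —a→ m4
  m3 = (rec X. d.a.(c.0 + X\{a,b,d}) + ((d.0)\{d}\{a,c,d} + b.d.(X + 0))) + 0 → —b→ m1, —d→ m2
  m4 = c.0 + (rec X. d.a.(c.0 + X\{a,b,d}) + ((d.0)\{d}\{a,c,d} + b.d.(X + 0)))\{a,b,d} → —c→ m5
  m5 = 0 → ∅
LTS(Q): 6 reachable states
  n0 = rec X. b.a.(c.0 + X\{a,b,d}) + ((d.0)\{d}\{a,c,d} + b.d.(X + 0)) → —b→ n1, —b→ n2
  n1 = a.(c.0 + (rec X. b.a.(c.0 + X\{a,b,d}) + ((d.0)\{d}\{a,c,d} + b.d.(X + 0)))\{a,b,d}) → —a→ n3
  n2 = d.((rec X. b.a.(c.0 + X\{a,b,d}) + ((d.0)\{d}\{a,c,d} + b.d.(X + 0))) + 0) → —d→ n4
  n3 = c.0 + (rec X. b.a.(c.0 + X\{a,b,d}) + ((d.0)\{d}\{a,c,d} + b.d.(X + 0)))\{a,b,d} → —c→ n5
  n4 = (rec X. b.a.(c.0 + X\{a,b,d}) + ((d.0)\{d}\{a,c,d} + b.d.(X + 0))) + 0 → —b→ n1, —b→ n2
  n5 = 0 → ∅
Coarsest stable partition (strong bisimilarity classes):
  B0 = {m0, m3}
  B1 = {m2, n1}
  B2 = {m4, n3}
  B3 = {m5, n5}
  B4 = {m1}
  B5 = {n0, n4}
  B6 = {n2}
m0 ∈ B0, n0 ∈ B5 → different blocks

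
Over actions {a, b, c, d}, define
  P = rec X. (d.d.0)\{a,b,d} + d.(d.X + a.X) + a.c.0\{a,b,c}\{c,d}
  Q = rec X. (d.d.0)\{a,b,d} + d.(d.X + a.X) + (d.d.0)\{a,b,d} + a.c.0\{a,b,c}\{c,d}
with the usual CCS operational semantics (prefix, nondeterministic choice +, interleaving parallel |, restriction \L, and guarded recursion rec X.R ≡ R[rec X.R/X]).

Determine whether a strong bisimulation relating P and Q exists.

LTS(P): 4 reachable states
  m0 = rec X. (d.d.0)\{a,b,d} + d.(d.X + a.X) + a.c.0\{a,b,c}\{c,d} | -a-> m1, -d-> m2
  m1 = c.0\{a,b,c}\{c,d} | -c-> m3
  m2 = d.(rec X. (d.d.0)\{a,b,d} + d.(d.X + a.X) + a.c.0\{a,b,c}\{c,d}) + a.(rec X. (d.d.0)\{a,b,d} + d.(d.X + a.X) + a.c.0\{a,b,c}\{c,d}) | -a-> m0, -d-> m0
  m3 = 0\{a,b,c}\{c,d} | stopped
LTS(Q): 4 reachable states
  n0 = rec X. (d.d.0)\{a,b,d} + d.(d.X + a.X) + (d.d.0)\{a,b,d} + a.c.0\{a,b,c}\{c,d} | -a-> n1, -d-> n2
  n1 = c.0\{a,b,c}\{c,d} | -c-> n3
  n2 = d.(rec X. (d.d.0)\{a,b,d} + d.(d.X + a.X) + (d.d.0)\{a,b,d} + a.c.0\{a,b,c}\{c,d}) + a.(rec X. (d.d.0)\{a,b,d} + d.(d.X + a.X) + (d.d.0)\{a,b,d} + a.c.0\{a,b,c}\{c,d}) | -a-> n0, -d-> n0
  n3 = 0\{a,b,c}\{c,d} | stopped
Coarsest stable partition (strong bisimilarity classes):
  B0 = {m0, n0}
  B1 = {m1, n1}
  B2 = {m3, n3}
  B3 = {m2, n2}
m0 ∈ B0, n0 ∈ B0 → same block

bisimilar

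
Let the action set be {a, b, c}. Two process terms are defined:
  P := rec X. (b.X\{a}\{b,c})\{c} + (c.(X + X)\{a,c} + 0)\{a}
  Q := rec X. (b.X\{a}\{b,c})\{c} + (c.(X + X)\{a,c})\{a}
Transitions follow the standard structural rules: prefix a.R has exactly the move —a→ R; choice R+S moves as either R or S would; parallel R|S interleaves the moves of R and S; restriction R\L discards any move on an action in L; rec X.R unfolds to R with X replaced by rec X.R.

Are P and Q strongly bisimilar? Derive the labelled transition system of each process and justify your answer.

bisimilar

LTS(P): 4 reachable states
  u0 = rec X. (b.X\{a}\{b,c})\{c} + (c.(X + X)\{a,c} + 0)\{a} | --b--▸ u1, --c--▸ u2
  u1 = (rec X. (b.X\{a}\{b,c})\{c} + (c.(X + X)\{a,c} + 0)\{a})\{a}\{b,c}\{c} | deadlocked
  u2 = ((rec X. (b.X\{a}\{b,c})\{c} + (c.(X + X)\{a,c} + 0)\{a}) + (rec X. (b.X\{a}\{b,c})\{c} + (c.(X + X)\{a,c} + 0)\{a}))\{a,c}\{a} | --b--▸ u3
  u3 = (rec X. (b.X\{a}\{b,c})\{c} + (c.(X + X)\{a,c} + 0)\{a})\{a}\{b,c}\{c}\{a,c}\{a} | deadlocked
LTS(Q): 4 reachable states
  v0 = rec X. (b.X\{a}\{b,c})\{c} + (c.(X + X)\{a,c})\{a} | --b--▸ v1, --c--▸ v2
  v1 = (rec X. (b.X\{a}\{b,c})\{c} + (c.(X + X)\{a,c})\{a})\{a}\{b,c}\{c} | deadlocked
  v2 = ((rec X. (b.X\{a}\{b,c})\{c} + (c.(X + X)\{a,c})\{a}) + (rec X. (b.X\{a}\{b,c})\{c} + (c.(X + X)\{a,c})\{a}))\{a,c}\{a} | --b--▸ v3
  v3 = (rec X. (b.X\{a}\{b,c})\{c} + (c.(X + X)\{a,c})\{a})\{a}\{b,c}\{c}\{a,c}\{a} | deadlocked
Bisimilarity quotient blocks:
  B0 = {u0, v0}
  B1 = {u2, v2}
  B2 = {u1, u3, v1, v3}
u0 ∈ B0, v0 ∈ B0 → same block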